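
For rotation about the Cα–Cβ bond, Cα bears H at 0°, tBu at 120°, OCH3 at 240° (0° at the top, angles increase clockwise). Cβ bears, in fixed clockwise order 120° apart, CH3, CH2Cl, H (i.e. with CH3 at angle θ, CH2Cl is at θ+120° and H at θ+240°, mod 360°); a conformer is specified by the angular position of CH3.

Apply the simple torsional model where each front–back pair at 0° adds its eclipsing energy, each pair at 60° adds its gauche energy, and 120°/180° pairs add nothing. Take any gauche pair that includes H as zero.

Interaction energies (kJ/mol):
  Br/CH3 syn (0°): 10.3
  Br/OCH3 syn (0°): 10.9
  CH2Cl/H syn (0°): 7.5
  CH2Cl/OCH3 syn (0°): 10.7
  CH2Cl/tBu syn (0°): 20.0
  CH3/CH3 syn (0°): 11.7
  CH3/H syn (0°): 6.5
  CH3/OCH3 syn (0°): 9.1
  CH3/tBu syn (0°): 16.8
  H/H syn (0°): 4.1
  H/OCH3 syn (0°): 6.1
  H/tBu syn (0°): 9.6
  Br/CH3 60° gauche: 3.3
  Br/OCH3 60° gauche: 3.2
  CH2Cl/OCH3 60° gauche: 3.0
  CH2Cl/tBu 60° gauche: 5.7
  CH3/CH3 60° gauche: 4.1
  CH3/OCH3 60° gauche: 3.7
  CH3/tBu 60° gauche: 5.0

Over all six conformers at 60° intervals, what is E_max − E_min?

CH3 at 0° (eclipsed): H–CH3 eclipsed, tBu–CH2Cl eclipsed, OCH3–H eclipsed; 6.5 + 20.0 + 6.1 = 32.6 kJ/mol.
CH3 at 60° (staggered): tBu–CH3 gauche, tBu–CH2Cl gauche, OCH3–CH2Cl gauche; 5.0 + 5.7 + 3.0 = 13.7 kJ/mol.
CH3 at 120° (eclipsed): H–H eclipsed, tBu–CH3 eclipsed, OCH3–CH2Cl eclipsed; 4.1 + 16.8 + 10.7 = 31.6 kJ/mol.
CH3 at 180° (staggered): tBu–CH3 gauche, OCH3–CH3 gauche, OCH3–CH2Cl gauche; 5.0 + 3.7 + 3.0 = 11.7 kJ/mol.
CH3 at 240° (eclipsed): H–CH2Cl eclipsed, tBu–H eclipsed, OCH3–CH3 eclipsed; 7.5 + 9.6 + 9.1 = 26.2 kJ/mol.
CH3 at 300° (staggered): tBu–CH2Cl gauche, OCH3–CH3 gauche; 5.7 + 3.7 = 9.4 kJ/mol.
Max at 0° (32.6 kJ/mol), min at 300° (9.4 kJ/mol); barrier = 23.2 kJ/mol.

23.2 kJ/mol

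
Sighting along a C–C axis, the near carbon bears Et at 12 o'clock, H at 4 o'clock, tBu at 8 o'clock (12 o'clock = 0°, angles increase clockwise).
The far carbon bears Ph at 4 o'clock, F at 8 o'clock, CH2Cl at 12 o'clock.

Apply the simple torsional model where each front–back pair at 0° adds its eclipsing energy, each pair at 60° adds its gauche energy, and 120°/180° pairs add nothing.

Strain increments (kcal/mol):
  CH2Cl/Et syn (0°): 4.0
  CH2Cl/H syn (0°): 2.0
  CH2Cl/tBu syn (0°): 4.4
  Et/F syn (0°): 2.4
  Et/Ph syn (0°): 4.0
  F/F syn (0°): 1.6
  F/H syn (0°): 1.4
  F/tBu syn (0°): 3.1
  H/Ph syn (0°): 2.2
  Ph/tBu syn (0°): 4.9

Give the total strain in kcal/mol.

9.3 kcal/mol

This conformer (eclipsed): Et(0°)/CH2Cl(0°) eclipsed 4.0; H(120°)/Ph(120°) eclipsed 2.2; tBu(240°)/F(240°) eclipsed 3.1 → 9.3 kcal/mol.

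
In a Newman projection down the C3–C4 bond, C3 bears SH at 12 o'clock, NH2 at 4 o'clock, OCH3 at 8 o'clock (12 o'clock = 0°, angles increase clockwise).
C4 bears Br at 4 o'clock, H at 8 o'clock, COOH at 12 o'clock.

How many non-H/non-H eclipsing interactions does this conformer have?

2

Non-H eclipsing pairs: SH(0°)/COOH(0°); NH2(120°)/Br(120°) — 2 interactions.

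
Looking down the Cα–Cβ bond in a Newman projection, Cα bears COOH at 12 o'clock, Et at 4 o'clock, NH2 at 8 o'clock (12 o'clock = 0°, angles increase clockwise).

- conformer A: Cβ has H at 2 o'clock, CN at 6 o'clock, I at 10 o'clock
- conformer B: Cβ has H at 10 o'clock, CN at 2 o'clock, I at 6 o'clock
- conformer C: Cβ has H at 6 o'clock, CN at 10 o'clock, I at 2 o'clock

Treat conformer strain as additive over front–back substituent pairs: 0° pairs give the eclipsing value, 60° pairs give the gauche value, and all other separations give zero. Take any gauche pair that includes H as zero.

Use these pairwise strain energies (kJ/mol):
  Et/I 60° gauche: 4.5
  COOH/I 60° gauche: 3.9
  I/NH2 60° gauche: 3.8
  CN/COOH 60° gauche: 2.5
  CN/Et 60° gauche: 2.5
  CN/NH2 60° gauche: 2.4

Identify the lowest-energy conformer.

A (staggered): COOH(0°)/I(300°) gauche 3.9; Et(120°)/CN(180°) gauche 2.5; NH2(240°)/CN(180°) gauche 2.4; NH2(240°)/I(300°) gauche 3.8 → 12.6 kJ/mol.
B (staggered): COOH(0°)/CN(60°) gauche 2.5; Et(120°)/CN(60°) gauche 2.5; Et(120°)/I(180°) gauche 4.5; NH2(240°)/I(180°) gauche 3.8 → 13.3 kJ/mol.
C (staggered): COOH(0°)/CN(300°) gauche 2.5; COOH(0°)/I(60°) gauche 3.9; Et(120°)/I(60°) gauche 4.5; NH2(240°)/CN(300°) gauche 2.4 → 13.3 kJ/mol.
A has the lowest total (12.6 kJ/mol).

A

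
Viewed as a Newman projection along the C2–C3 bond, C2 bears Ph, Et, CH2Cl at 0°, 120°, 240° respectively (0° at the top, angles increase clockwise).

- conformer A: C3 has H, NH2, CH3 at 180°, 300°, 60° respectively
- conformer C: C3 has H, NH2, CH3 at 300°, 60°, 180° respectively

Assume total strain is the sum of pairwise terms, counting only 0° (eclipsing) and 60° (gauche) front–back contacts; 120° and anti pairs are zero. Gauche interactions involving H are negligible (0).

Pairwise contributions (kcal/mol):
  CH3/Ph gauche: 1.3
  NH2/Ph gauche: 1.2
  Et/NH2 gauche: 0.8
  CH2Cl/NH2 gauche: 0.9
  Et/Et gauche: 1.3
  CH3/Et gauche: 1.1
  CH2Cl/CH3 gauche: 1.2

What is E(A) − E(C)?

A (staggered): Ph–NH2 gauche, Ph–CH3 gauche, Et–CH3 gauche, CH2Cl–NH2 gauche; 1.2 + 1.3 + 1.1 + 0.9 = 4.5 kcal/mol.
C (staggered): Ph–NH2 gauche, Et–NH2 gauche, Et–CH3 gauche, CH2Cl–CH3 gauche; 1.2 + 0.8 + 1.1 + 1.2 = 4.3 kcal/mol.
E(A) − E(C) = 4.5 − 4.3 = +0.2 kcal/mol.

+0.2 kcal/mol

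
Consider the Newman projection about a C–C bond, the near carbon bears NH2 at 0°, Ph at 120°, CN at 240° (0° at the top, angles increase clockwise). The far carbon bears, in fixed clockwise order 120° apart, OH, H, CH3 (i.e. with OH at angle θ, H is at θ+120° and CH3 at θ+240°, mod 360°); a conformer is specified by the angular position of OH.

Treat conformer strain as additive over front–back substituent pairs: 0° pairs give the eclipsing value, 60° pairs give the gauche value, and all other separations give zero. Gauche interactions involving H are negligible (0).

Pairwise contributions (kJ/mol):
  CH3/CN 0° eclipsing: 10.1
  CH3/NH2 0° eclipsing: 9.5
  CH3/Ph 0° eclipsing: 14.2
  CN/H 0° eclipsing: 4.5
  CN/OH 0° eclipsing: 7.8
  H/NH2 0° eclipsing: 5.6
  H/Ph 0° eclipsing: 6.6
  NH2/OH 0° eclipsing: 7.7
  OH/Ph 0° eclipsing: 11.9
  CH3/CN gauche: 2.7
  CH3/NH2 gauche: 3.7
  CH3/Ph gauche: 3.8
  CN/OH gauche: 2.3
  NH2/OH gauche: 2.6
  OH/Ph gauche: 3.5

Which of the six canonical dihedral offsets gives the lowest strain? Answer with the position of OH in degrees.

OH at 0° (eclipsed): NH2(0°)/OH(0°) eclipsed 7.7; Ph(120°)/H(120°) eclipsed 6.6; CN(240°)/CH3(240°) eclipsed 10.1 → 24.4 kJ/mol.
OH at 60° (staggered): NH2(0°)/OH(60°) gauche 2.6; NH2(0°)/CH3(300°) gauche 3.7; Ph(120°)/OH(60°) gauche 3.5; CN(240°)/CH3(300°) gauche 2.7 → 12.5 kJ/mol.
OH at 120° (eclipsed): NH2(0°)/CH3(0°) eclipsed 9.5; Ph(120°)/OH(120°) eclipsed 11.9; CN(240°)/H(240°) eclipsed 4.5 → 25.9 kJ/mol.
OH at 180° (staggered): NH2(0°)/CH3(60°) gauche 3.7; Ph(120°)/OH(180°) gauche 3.5; Ph(120°)/CH3(60°) gauche 3.8; CN(240°)/OH(180°) gauche 2.3 → 13.3 kJ/mol.
OH at 240° (eclipsed): NH2(0°)/H(0°) eclipsed 5.6; Ph(120°)/CH3(120°) eclipsed 14.2; CN(240°)/OH(240°) eclipsed 7.8 → 27.6 kJ/mol.
OH at 300° (staggered): NH2(0°)/OH(300°) gauche 2.6; Ph(120°)/CH3(180°) gauche 3.8; CN(240°)/OH(300°) gauche 2.3; CN(240°)/CH3(180°) gauche 2.7 → 11.4 kJ/mol.
The minimum (11.4 kJ/mol) occurs with OH at 300°.

300°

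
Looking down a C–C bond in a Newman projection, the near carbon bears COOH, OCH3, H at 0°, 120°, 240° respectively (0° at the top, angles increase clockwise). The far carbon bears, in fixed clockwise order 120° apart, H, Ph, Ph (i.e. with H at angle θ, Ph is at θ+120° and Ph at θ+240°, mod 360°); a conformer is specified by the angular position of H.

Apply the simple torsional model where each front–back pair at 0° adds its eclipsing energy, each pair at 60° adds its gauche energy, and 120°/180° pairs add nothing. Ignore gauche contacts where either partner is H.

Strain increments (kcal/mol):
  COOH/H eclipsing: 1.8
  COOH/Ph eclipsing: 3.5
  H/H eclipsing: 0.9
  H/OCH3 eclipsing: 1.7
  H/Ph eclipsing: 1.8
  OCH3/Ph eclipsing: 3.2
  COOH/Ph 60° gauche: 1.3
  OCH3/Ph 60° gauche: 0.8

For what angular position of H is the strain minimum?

60°

H at 0° (eclipsed): COOH(0°)/H(0°) eclipsed 1.8; OCH3(120°)/Ph(120°) eclipsed 3.2; H(240°)/Ph(240°) eclipsed 1.8 → 6.8 kcal/mol.
H at 60° (staggered): COOH(0°)/Ph(300°) gauche 1.3; OCH3(120°)/Ph(180°) gauche 0.8 → 2.1 kcal/mol.
H at 120° (eclipsed): COOH(0°)/Ph(0°) eclipsed 3.5; OCH3(120°)/H(120°) eclipsed 1.7; H(240°)/Ph(240°) eclipsed 1.8 → 7.0 kcal/mol.
H at 180° (staggered): COOH(0°)/Ph(300°) gauche 1.3; COOH(0°)/Ph(60°) gauche 1.3; OCH3(120°)/Ph(60°) gauche 0.8 → 3.4 kcal/mol.
H at 240° (eclipsed): COOH(0°)/Ph(0°) eclipsed 3.5; OCH3(120°)/Ph(120°) eclipsed 3.2; H(240°)/H(240°) eclipsed 0.9 → 7.6 kcal/mol.
H at 300° (staggered): COOH(0°)/Ph(60°) gauche 1.3; OCH3(120°)/Ph(60°) gauche 0.8; OCH3(120°)/Ph(180°) gauche 0.8 → 2.9 kcal/mol.
The minimum (2.1 kcal/mol) occurs with H at 60°.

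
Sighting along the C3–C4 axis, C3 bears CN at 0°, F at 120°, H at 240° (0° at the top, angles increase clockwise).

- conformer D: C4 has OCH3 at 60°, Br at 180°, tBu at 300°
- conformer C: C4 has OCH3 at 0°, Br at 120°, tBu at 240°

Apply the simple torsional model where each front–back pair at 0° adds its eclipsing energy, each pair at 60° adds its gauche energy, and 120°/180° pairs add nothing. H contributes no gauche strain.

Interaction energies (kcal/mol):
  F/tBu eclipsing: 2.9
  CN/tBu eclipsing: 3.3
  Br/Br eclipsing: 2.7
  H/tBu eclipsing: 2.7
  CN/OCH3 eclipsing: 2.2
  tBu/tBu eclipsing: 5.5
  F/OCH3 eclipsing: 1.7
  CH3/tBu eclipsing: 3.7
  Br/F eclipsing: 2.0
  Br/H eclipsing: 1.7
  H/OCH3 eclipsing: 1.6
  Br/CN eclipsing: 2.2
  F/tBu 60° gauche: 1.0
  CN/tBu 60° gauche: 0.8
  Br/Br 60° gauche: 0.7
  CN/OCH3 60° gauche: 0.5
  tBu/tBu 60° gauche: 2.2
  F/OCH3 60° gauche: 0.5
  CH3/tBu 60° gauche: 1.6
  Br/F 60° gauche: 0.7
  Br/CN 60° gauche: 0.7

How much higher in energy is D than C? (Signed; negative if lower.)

D is staggered. CN at 0° is gauche with OCH3 at 60° (0.5); CN at 0° is gauche with tBu at 300° (0.8); F at 120° is gauche with OCH3 at 60° (0.5); F at 120° is gauche with Br at 180° (0.7). Total 2.5 kcal/mol.
C is eclipsed. CN at 0° is eclipsed with OCH3 at 0° (2.2); F at 120° is eclipsed with Br at 120° (2.0); H at 240° is eclipsed with tBu at 240° (2.7). Total 6.9 kcal/mol.
E(D) − E(C) = 2.5 − 6.9 = -4.4 kcal/mol.

-4.4 kcal/mol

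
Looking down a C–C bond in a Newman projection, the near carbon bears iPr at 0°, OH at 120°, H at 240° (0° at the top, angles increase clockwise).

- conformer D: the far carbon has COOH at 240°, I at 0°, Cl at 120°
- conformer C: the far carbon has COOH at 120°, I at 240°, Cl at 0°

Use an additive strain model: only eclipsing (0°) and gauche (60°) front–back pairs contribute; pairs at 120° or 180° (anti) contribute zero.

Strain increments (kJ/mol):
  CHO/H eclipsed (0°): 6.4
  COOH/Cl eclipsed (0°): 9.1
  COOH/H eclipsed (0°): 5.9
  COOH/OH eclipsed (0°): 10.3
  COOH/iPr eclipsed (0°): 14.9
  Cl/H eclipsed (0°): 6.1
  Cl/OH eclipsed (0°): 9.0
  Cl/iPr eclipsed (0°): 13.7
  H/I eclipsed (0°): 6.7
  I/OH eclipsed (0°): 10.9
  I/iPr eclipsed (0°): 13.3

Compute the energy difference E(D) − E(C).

D (eclipsed): iPr(0°)/I(0°) eclipsed 13.3; OH(120°)/Cl(120°) eclipsed 9.0; H(240°)/COOH(240°) eclipsed 5.9 → 28.2 kJ/mol.
C (eclipsed): iPr(0°)/Cl(0°) eclipsed 13.7; OH(120°)/COOH(120°) eclipsed 10.3; H(240°)/I(240°) eclipsed 6.7 → 30.7 kJ/mol.
E(D) − E(C) = 28.2 − 30.7 = -2.5 kJ/mol.

-2.5 kJ/mol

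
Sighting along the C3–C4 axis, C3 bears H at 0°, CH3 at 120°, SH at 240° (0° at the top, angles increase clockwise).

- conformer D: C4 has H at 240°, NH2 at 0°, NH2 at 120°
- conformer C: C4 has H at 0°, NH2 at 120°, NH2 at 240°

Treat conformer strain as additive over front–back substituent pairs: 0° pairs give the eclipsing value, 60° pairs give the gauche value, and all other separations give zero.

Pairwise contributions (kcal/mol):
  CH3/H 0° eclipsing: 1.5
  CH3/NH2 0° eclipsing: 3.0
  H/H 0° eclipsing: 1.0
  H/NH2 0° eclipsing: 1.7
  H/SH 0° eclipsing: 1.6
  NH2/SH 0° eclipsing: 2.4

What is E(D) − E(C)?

-0.1 kcal/mol

D (eclipsed): H(0°)/NH2(0°) eclipsed 1.7; CH3(120°)/NH2(120°) eclipsed 3.0; SH(240°)/H(240°) eclipsed 1.6 → 6.3 kcal/mol.
C (eclipsed): H(0°)/H(0°) eclipsed 1.0; CH3(120°)/NH2(120°) eclipsed 3.0; SH(240°)/NH2(240°) eclipsed 2.4 → 6.4 kcal/mol.
E(D) − E(C) = 6.3 − 6.4 = -0.1 kcal/mol.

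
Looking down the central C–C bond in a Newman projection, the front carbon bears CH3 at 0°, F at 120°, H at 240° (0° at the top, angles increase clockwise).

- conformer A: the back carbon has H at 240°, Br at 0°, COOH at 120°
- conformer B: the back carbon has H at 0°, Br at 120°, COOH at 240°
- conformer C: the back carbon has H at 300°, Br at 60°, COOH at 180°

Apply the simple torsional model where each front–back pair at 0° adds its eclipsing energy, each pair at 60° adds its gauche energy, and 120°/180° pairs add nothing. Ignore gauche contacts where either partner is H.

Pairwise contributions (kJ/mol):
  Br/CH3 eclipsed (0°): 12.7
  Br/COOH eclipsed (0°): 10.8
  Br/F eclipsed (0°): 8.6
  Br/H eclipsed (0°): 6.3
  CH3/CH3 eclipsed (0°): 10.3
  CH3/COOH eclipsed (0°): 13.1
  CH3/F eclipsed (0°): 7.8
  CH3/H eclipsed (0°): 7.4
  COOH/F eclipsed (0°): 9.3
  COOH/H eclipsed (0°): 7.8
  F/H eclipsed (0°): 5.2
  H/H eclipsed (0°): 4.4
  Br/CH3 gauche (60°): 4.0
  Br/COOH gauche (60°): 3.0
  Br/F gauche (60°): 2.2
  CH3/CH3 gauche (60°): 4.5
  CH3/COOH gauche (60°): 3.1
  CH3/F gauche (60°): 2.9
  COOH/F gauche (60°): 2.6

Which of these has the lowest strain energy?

C

A is eclipsed. CH3 at 0° is eclipsed with Br at 0° (12.7); F at 120° is eclipsed with COOH at 120° (9.3); H at 240° is eclipsed with H at 240° (4.4). Total 26.4 kJ/mol.
B is eclipsed. CH3 at 0° is eclipsed with H at 0° (7.4); F at 120° is eclipsed with Br at 120° (8.6); H at 240° is eclipsed with COOH at 240° (7.8). Total 23.8 kJ/mol.
C is staggered. CH3 at 0° is gauche with Br at 60° (4.0); F at 120° is gauche with Br at 60° (2.2); F at 120° is gauche with COOH at 180° (2.6). Total 8.8 kJ/mol.
C has the lowest total (8.8 kJ/mol).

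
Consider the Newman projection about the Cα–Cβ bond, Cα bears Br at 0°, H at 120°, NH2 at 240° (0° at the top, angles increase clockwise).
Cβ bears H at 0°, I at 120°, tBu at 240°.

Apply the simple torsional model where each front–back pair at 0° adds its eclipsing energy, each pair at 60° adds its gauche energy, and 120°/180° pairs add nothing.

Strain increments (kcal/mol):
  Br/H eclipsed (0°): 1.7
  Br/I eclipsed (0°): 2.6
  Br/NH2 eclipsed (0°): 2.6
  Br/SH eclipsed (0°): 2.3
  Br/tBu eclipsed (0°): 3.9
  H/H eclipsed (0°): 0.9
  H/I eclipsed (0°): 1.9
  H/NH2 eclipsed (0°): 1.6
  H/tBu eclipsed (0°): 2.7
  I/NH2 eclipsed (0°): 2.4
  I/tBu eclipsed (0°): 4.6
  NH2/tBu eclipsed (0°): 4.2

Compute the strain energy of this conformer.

This conformer (eclipsed): Br(0°)/H(0°) eclipsed 1.7; H(120°)/I(120°) eclipsed 1.9; NH2(240°)/tBu(240°) eclipsed 4.2 → 7.8 kcal/mol.

7.8 kcal/mol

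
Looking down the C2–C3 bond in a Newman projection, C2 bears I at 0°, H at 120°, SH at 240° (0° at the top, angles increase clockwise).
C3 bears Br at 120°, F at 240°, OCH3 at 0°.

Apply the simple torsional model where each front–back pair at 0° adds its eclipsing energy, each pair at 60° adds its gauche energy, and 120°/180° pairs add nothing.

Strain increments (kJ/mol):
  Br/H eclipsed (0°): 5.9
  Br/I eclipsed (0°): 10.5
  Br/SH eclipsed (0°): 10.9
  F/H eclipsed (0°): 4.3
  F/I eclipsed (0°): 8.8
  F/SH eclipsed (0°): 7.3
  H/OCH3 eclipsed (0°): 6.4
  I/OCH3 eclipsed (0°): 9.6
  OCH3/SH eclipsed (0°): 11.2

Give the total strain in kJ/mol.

22.8 kJ/mol

This conformer (eclipsed): I(0°)/OCH3(0°) eclipsed 9.6; H(120°)/Br(120°) eclipsed 5.9; SH(240°)/F(240°) eclipsed 7.3 → 22.8 kJ/mol.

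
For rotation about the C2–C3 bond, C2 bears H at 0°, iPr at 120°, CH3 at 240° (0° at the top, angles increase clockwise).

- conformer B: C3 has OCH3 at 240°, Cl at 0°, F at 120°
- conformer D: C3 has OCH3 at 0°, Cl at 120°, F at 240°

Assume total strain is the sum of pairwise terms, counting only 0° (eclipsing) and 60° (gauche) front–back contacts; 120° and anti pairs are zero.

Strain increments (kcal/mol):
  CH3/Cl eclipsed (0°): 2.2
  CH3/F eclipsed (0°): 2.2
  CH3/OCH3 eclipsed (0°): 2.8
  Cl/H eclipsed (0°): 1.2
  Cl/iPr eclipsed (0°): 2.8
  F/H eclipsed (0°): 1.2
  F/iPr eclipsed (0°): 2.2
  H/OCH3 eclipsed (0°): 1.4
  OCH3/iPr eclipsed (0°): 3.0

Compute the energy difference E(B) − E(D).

B (eclipsed): H(0°)/Cl(0°) eclipsed 1.2; iPr(120°)/F(120°) eclipsed 2.2; CH3(240°)/OCH3(240°) eclipsed 2.8 → 6.2 kcal/mol.
D (eclipsed): H(0°)/OCH3(0°) eclipsed 1.4; iPr(120°)/Cl(120°) eclipsed 2.8; CH3(240°)/F(240°) eclipsed 2.2 → 6.4 kcal/mol.
E(B) − E(D) = 6.2 − 6.4 = -0.2 kcal/mol.

-0.2 kcal/mol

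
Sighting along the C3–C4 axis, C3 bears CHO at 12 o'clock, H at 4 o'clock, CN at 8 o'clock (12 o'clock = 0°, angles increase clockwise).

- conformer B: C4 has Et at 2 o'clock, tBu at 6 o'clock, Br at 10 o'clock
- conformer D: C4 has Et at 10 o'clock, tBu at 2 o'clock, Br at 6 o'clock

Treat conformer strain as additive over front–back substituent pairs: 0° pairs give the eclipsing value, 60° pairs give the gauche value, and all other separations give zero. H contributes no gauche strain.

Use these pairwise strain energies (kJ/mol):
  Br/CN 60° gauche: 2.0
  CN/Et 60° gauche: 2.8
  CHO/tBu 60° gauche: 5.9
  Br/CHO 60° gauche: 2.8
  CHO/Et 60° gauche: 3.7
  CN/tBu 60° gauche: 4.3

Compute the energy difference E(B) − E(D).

-1.6 kJ/mol

B is staggered. CHO at 0° is gauche with Et at 60° (3.7); CHO at 0° is gauche with Br at 300° (2.8); CN at 240° is gauche with tBu at 180° (4.3); CN at 240° is gauche with Br at 300° (2.0). Total 12.8 kJ/mol.
D is staggered. CHO at 0° is gauche with Et at 300° (3.7); CHO at 0° is gauche with tBu at 60° (5.9); CN at 240° is gauche with Et at 300° (2.8); CN at 240° is gauche with Br at 180° (2.0). Total 14.4 kJ/mol.
E(B) − E(D) = 12.8 − 14.4 = -1.6 kJ/mol.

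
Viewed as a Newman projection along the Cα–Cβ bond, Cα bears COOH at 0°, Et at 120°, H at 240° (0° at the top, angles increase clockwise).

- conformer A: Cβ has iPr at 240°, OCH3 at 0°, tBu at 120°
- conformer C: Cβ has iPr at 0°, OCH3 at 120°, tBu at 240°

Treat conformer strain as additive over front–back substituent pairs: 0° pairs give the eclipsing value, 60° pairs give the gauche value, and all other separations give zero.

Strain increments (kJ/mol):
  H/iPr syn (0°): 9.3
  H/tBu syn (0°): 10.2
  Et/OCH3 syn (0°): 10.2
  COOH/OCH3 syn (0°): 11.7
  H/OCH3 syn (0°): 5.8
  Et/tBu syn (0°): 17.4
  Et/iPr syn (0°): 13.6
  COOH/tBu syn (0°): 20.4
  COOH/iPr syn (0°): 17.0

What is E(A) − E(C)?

A (eclipsed): COOH–OCH3 eclipsed, Et–tBu eclipsed, H–iPr eclipsed; 11.7 + 17.4 + 9.3 = 38.4 kJ/mol.
C (eclipsed): COOH–iPr eclipsed, Et–OCH3 eclipsed, H–tBu eclipsed; 17.0 + 10.2 + 10.2 = 37.4 kJ/mol.
E(A) − E(C) = 38.4 − 37.4 = +1.0 kJ/mol.

+1.0 kJ/mol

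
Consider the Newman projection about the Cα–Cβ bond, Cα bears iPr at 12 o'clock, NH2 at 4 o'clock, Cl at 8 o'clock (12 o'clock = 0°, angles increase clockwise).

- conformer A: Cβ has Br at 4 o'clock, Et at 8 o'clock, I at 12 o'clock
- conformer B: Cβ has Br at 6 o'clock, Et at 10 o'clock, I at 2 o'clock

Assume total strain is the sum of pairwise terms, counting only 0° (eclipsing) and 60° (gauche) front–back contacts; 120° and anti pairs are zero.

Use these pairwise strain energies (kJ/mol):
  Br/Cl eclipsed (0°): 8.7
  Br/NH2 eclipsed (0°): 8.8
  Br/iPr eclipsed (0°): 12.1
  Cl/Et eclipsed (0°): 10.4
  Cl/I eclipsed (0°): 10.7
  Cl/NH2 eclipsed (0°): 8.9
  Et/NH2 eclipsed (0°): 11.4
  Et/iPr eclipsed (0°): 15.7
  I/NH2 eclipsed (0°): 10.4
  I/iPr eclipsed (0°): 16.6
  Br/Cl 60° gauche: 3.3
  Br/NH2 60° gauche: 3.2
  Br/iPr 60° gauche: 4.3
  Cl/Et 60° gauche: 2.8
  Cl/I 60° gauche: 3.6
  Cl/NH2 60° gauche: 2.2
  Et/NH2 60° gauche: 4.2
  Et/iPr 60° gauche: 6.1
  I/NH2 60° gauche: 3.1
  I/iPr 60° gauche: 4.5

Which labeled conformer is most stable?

A (eclipsed): iPr–I eclipsed, NH2–Br eclipsed, Cl–Et eclipsed; 16.6 + 8.8 + 10.4 = 35.8 kJ/mol.
B (staggered): iPr–Et gauche, iPr–I gauche, NH2–Br gauche, NH2–I gauche, Cl–Br gauche, Cl–Et gauche; 6.1 + 4.5 + 3.2 + 3.1 + 3.3 + 2.8 = 23.0 kJ/mol.
B has the lowest total (23.0 kJ/mol).

B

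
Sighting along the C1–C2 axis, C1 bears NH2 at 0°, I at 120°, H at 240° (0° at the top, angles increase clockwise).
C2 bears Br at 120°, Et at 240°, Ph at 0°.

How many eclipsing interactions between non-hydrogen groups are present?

2

Non-H eclipsing pairs: NH2(0°)/Ph(0°); I(120°)/Br(120°) — 2 interactions.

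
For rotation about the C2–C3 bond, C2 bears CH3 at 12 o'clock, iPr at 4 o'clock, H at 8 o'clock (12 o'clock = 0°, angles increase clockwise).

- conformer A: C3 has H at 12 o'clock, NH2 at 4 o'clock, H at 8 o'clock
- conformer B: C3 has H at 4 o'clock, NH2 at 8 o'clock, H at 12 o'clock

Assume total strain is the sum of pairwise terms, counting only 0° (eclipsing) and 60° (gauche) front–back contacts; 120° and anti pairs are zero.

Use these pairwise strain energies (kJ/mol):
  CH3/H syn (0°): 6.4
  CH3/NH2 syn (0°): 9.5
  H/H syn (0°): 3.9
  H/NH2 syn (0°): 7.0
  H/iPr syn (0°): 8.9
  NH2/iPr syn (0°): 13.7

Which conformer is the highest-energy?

A

A is eclipsed. CH3 at 0° is eclipsed with H at 0° (6.4); iPr at 120° is eclipsed with NH2 at 120° (13.7); H at 240° is eclipsed with H at 240° (3.9). Total 24.0 kJ/mol.
B is eclipsed. CH3 at 0° is eclipsed with H at 0° (6.4); iPr at 120° is eclipsed with H at 120° (8.9); H at 240° is eclipsed with NH2 at 240° (7.0). Total 22.3 kJ/mol.
A has the highest total (24.0 kJ/mol).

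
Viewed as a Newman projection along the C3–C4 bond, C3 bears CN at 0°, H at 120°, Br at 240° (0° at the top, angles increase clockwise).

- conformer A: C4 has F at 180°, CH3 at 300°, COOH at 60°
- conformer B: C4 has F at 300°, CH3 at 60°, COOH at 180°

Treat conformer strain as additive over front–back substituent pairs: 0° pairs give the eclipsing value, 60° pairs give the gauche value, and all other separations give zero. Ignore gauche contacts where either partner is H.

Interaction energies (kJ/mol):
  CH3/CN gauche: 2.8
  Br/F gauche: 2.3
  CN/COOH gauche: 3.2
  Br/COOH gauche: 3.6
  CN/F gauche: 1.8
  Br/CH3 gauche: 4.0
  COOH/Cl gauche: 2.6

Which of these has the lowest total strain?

B

A (staggered): CN–CH3 gauche, CN–COOH gauche, Br–F gauche, Br–CH3 gauche; 2.8 + 3.2 + 2.3 + 4.0 = 12.3 kJ/mol.
B (staggered): CN–F gauche, CN–CH3 gauche, Br–F gauche, Br–COOH gauche; 1.8 + 2.8 + 2.3 + 3.6 = 10.5 kJ/mol.
B has the lowest total (10.5 kJ/mol).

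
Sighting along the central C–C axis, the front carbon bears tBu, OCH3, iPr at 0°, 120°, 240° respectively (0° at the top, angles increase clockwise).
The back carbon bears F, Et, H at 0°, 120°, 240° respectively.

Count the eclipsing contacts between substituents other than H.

2

Non-H eclipsing pairs: tBu(0°)/F(0°); OCH3(120°)/Et(120°) — 2 interactions.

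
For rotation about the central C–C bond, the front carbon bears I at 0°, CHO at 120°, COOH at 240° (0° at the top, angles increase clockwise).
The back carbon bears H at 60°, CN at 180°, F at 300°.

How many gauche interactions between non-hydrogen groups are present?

Non-H gauche pairs: I(0°)/F(300°); CHO(120°)/CN(180°); COOH(240°)/CN(180°); COOH(240°)/F(300°) — 4 interactions.

4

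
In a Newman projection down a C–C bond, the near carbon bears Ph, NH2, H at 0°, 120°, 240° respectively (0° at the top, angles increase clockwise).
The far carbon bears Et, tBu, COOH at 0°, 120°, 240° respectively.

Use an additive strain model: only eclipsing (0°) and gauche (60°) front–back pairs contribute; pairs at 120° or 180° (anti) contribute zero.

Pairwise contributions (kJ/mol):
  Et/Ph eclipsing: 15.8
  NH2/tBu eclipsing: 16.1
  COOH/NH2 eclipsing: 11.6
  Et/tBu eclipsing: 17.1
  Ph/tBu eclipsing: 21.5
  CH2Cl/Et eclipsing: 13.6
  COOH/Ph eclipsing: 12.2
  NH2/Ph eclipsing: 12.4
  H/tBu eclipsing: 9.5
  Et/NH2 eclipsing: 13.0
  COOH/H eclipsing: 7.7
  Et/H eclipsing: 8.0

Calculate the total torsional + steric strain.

This conformer (eclipsed): Ph–Et eclipsed, NH2–tBu eclipsed, H–COOH eclipsed; 15.8 + 16.1 + 7.7 = 39.6 kJ/mol.

39.6 kJ/mol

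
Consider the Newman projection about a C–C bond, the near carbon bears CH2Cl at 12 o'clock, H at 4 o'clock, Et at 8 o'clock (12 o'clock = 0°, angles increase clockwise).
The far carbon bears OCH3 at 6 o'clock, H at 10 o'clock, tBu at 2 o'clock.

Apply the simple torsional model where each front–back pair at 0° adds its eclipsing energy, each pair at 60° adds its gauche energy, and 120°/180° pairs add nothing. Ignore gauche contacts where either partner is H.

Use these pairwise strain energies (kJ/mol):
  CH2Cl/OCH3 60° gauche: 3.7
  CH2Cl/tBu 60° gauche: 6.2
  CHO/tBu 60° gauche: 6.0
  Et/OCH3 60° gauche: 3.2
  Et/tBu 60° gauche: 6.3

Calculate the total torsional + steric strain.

9.4 kJ/mol

This conformer (staggered): CH2Cl–tBu gauche, Et–OCH3 gauche; 6.2 + 3.2 = 9.4 kJ/mol.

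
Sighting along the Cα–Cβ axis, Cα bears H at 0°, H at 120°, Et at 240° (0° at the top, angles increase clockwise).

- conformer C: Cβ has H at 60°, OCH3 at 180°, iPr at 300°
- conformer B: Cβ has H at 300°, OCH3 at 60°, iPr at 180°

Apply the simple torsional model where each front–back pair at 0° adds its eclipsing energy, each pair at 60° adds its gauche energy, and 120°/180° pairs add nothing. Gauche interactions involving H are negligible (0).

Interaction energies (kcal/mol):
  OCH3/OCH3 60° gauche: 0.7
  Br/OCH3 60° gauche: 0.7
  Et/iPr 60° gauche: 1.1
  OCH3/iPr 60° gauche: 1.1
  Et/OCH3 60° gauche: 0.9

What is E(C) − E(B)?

+0.9 kcal/mol

C (staggered): Et(240°)/OCH3(180°) gauche 0.9; Et(240°)/iPr(300°) gauche 1.1 → 2.0 kcal/mol.
B (staggered): Et(240°)/iPr(180°) gauche 1.1 → 1.1 kcal/mol.
E(C) − E(B) = 2.0 − 1.1 = +0.9 kcal/mol.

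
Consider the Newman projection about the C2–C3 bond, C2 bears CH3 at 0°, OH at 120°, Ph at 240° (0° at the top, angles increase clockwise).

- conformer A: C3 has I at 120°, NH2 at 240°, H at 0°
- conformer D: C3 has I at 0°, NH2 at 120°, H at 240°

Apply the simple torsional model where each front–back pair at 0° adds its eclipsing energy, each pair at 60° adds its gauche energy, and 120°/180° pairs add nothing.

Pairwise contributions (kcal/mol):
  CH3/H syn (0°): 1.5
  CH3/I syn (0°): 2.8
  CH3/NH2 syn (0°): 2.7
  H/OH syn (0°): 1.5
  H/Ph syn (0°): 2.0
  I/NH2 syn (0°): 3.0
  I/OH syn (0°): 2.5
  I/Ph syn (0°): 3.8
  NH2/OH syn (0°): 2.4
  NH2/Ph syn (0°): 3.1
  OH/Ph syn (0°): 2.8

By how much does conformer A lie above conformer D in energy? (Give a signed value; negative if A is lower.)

A (eclipsed): CH3–H eclipsed, OH–I eclipsed, Ph–NH2 eclipsed; 1.5 + 2.5 + 3.1 = 7.1 kcal/mol.
D (eclipsed): CH3–I eclipsed, OH–NH2 eclipsed, Ph–H eclipsed; 2.8 + 2.4 + 2.0 = 7.2 kcal/mol.
E(A) − E(D) = 7.1 − 7.2 = -0.1 kcal/mol.

-0.1 kcal/mol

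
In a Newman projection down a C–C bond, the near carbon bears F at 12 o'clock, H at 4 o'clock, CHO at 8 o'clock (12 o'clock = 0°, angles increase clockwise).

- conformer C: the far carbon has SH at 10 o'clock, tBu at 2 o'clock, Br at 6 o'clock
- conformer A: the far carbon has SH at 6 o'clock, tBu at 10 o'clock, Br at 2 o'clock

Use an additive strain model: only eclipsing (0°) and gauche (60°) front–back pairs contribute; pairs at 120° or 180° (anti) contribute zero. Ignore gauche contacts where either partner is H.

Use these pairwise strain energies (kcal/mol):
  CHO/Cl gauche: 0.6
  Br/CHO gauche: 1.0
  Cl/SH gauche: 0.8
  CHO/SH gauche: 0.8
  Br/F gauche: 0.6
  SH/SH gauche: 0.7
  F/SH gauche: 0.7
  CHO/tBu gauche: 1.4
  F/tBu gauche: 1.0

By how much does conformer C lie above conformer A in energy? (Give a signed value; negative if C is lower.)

C (staggered): F(0°)/SH(300°) gauche 0.7; F(0°)/tBu(60°) gauche 1.0; CHO(240°)/SH(300°) gauche 0.8; CHO(240°)/Br(180°) gauche 1.0 → 3.5 kcal/mol.
A (staggered): F(0°)/tBu(300°) gauche 1.0; F(0°)/Br(60°) gauche 0.6; CHO(240°)/SH(180°) gauche 0.8; CHO(240°)/tBu(300°) gauche 1.4 → 3.8 kcal/mol.
E(C) − E(A) = 3.5 − 3.8 = -0.3 kcal/mol.

-0.3 kcal/mol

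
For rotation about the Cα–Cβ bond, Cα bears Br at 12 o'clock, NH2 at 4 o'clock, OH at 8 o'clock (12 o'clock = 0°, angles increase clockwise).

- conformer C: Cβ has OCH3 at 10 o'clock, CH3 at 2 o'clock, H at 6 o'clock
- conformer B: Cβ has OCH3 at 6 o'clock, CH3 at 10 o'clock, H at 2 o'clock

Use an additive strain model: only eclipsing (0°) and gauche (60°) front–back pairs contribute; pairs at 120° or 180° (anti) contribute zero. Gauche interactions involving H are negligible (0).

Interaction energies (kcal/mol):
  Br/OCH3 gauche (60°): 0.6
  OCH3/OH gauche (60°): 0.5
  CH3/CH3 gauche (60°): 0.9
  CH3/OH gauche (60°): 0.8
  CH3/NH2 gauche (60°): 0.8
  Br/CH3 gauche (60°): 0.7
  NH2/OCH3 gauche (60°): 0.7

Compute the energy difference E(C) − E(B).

-0.1 kcal/mol

C (staggered): Br–OCH3 gauche, Br–CH3 gauche, NH2–CH3 gauche, OH–OCH3 gauche; 0.6 + 0.7 + 0.8 + 0.5 = 2.6 kcal/mol.
B (staggered): Br–CH3 gauche, NH2–OCH3 gauche, OH–OCH3 gauche, OH–CH3 gauche; 0.7 + 0.7 + 0.5 + 0.8 = 2.7 kcal/mol.
E(C) − E(B) = 2.6 − 2.7 = -0.1 kcal/mol.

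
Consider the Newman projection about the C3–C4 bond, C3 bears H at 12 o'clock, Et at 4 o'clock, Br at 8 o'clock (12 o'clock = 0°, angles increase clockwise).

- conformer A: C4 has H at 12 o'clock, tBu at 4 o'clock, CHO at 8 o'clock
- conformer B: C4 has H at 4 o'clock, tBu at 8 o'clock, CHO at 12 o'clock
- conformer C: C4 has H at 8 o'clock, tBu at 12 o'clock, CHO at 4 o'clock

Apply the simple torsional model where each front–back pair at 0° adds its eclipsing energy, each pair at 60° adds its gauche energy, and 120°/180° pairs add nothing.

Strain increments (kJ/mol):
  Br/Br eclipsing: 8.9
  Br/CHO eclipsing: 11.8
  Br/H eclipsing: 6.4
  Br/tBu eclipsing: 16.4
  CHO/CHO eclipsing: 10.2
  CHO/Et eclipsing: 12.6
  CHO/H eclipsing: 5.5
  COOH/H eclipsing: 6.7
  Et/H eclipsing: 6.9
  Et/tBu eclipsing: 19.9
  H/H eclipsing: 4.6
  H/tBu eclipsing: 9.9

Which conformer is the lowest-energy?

B

A (eclipsed): H(0°)/H(0°) eclipsed 4.6; Et(120°)/tBu(120°) eclipsed 19.9; Br(240°)/CHO(240°) eclipsed 11.8 → 36.3 kJ/mol.
B (eclipsed): H(0°)/CHO(0°) eclipsed 5.5; Et(120°)/H(120°) eclipsed 6.9; Br(240°)/tBu(240°) eclipsed 16.4 → 28.8 kJ/mol.
C (eclipsed): H(0°)/tBu(0°) eclipsed 9.9; Et(120°)/CHO(120°) eclipsed 12.6; Br(240°)/H(240°) eclipsed 6.4 → 28.9 kJ/mol.
B has the lowest total (28.8 kJ/mol).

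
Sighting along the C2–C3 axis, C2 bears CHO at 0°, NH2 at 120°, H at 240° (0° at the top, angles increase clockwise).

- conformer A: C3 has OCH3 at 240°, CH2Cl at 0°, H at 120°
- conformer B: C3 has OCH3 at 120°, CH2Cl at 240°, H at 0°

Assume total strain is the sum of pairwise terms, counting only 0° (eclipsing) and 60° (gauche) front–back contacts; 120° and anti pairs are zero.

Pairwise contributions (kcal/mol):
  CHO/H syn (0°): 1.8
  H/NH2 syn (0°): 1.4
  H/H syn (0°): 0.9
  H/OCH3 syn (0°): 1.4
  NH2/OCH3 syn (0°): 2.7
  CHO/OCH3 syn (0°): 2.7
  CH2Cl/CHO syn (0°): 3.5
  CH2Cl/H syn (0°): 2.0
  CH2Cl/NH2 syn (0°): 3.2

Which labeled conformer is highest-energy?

B

A (eclipsed): CHO(0°)/CH2Cl(0°) eclipsed 3.5; NH2(120°)/H(120°) eclipsed 1.4; H(240°)/OCH3(240°) eclipsed 1.4 → 6.3 kcal/mol.
B (eclipsed): CHO(0°)/H(0°) eclipsed 1.8; NH2(120°)/OCH3(120°) eclipsed 2.7; H(240°)/CH2Cl(240°) eclipsed 2.0 → 6.5 kcal/mol.
B has the highest total (6.5 kcal/mol).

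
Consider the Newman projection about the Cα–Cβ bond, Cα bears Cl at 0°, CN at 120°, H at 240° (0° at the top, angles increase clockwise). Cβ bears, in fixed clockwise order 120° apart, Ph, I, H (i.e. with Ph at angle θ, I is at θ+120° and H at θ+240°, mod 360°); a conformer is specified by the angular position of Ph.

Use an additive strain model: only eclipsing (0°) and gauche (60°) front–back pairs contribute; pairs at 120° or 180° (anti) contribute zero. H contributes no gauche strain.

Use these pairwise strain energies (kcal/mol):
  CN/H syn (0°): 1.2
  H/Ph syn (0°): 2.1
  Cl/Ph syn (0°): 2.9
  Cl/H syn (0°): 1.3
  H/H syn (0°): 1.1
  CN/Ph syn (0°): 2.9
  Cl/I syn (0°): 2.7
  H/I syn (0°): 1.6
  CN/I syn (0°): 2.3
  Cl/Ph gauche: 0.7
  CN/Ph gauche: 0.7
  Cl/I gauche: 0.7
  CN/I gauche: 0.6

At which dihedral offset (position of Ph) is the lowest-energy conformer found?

180°

Ph at 0° (eclipsed): Cl(0°)/Ph(0°) eclipsed 2.9; CN(120°)/I(120°) eclipsed 2.3; H(240°)/H(240°) eclipsed 1.1 → 6.3 kcal/mol.
Ph at 60° (staggered): Cl(0°)/Ph(60°) gauche 0.7; CN(120°)/Ph(60°) gauche 0.7; CN(120°)/I(180°) gauche 0.6 → 2.0 kcal/mol.
Ph at 120° (eclipsed): Cl(0°)/H(0°) eclipsed 1.3; CN(120°)/Ph(120°) eclipsed 2.9; H(240°)/I(240°) eclipsed 1.6 → 5.8 kcal/mol.
Ph at 180° (staggered): Cl(0°)/I(300°) gauche 0.7; CN(120°)/Ph(180°) gauche 0.7 → 1.4 kcal/mol.
Ph at 240° (eclipsed): Cl(0°)/I(0°) eclipsed 2.7; CN(120°)/H(120°) eclipsed 1.2; H(240°)/Ph(240°) eclipsed 2.1 → 6.0 kcal/mol.
Ph at 300° (staggered): Cl(0°)/Ph(300°) gauche 0.7; Cl(0°)/I(60°) gauche 0.7; CN(120°)/I(60°) gauche 0.6 → 2.0 kcal/mol.
The minimum (1.4 kcal/mol) occurs with Ph at 180°.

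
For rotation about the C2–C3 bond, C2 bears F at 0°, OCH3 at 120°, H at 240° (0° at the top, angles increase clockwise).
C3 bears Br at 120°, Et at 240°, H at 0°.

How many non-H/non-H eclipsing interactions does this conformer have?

1

Non-H eclipsing pairs: OCH3(120°)/Br(120°) — 1 interaction.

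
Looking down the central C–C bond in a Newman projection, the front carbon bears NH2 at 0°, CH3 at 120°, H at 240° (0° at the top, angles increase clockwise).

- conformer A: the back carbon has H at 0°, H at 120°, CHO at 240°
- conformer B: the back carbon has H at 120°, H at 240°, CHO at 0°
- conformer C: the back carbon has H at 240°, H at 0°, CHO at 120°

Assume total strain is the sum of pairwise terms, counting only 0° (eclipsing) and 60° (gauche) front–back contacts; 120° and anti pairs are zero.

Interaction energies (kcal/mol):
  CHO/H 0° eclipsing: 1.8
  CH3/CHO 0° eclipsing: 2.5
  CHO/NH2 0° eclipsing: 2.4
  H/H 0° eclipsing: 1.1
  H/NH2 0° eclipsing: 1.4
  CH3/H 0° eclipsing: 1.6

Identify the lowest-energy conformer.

A is eclipsed. NH2 at 0° is eclipsed with H at 0° (1.4); CH3 at 120° is eclipsed with H at 120° (1.6); H at 240° is eclipsed with CHO at 240° (1.8). Total 4.8 kcal/mol.
B is eclipsed. NH2 at 0° is eclipsed with CHO at 0° (2.4); CH3 at 120° is eclipsed with H at 120° (1.6); H at 240° is eclipsed with H at 240° (1.1). Total 5.1 kcal/mol.
C is eclipsed. NH2 at 0° is eclipsed with H at 0° (1.4); CH3 at 120° is eclipsed with CHO at 120° (2.5); H at 240° is eclipsed with H at 240° (1.1). Total 5.0 kcal/mol.
A has the lowest total (4.8 kcal/mol).

A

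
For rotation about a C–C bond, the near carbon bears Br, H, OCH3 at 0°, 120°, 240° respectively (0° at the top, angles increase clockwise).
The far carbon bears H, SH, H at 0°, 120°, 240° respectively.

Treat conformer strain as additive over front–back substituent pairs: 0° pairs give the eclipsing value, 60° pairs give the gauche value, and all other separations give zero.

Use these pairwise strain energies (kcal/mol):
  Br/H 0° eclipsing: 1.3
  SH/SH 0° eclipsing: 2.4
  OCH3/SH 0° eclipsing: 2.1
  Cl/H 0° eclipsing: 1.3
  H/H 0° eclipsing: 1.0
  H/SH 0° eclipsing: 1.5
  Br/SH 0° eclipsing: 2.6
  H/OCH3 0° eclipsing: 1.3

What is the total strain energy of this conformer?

This conformer (eclipsed): Br(0°)/H(0°) eclipsed 1.3; H(120°)/SH(120°) eclipsed 1.5; OCH3(240°)/H(240°) eclipsed 1.3 → 4.1 kcal/mol.

4.1 kcal/mol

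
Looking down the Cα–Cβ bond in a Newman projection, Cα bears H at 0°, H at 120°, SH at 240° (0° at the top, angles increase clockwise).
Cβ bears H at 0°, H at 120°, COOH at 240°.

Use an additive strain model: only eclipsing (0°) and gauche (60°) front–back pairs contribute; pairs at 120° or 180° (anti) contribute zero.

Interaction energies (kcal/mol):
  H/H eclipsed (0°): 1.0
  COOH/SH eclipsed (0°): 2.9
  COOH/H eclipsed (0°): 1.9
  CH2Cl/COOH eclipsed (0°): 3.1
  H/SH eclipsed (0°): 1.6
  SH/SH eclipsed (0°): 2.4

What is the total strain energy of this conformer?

This conformer (eclipsed): H(0°)/H(0°) eclipsed 1.0; H(120°)/H(120°) eclipsed 1.0; SH(240°)/COOH(240°) eclipsed 2.9 → 4.9 kcal/mol.

4.9 kcal/mol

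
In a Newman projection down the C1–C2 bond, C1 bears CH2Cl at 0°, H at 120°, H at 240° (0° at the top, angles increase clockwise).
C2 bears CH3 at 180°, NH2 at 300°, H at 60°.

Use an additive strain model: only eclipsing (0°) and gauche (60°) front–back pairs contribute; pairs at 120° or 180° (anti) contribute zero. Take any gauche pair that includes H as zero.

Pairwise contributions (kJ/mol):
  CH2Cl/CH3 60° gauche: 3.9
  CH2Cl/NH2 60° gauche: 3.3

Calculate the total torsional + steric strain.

This conformer (staggered): CH2Cl–NH2 gauche; 3.3 = 3.3 kJ/mol.

3.3 kJ/mol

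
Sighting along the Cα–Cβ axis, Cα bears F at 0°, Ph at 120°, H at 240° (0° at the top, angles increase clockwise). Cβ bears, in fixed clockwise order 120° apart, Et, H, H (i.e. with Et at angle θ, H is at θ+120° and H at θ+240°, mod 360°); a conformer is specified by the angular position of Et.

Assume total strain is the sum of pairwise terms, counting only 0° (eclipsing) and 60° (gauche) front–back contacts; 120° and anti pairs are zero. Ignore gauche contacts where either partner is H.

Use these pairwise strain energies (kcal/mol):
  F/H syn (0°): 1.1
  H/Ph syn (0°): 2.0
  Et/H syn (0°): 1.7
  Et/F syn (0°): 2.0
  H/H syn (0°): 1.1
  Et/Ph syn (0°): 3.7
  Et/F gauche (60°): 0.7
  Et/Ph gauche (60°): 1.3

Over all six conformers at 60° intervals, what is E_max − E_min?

5.2 kcal/mol

Et at 0° (eclipsed): F(0°)/Et(0°) eclipsed 2.0; Ph(120°)/H(120°) eclipsed 2.0; H(240°)/H(240°) eclipsed 1.1 → 5.1 kcal/mol.
Et at 60° (staggered): F(0°)/Et(60°) gauche 0.7; Ph(120°)/Et(60°) gauche 1.3 → 2.0 kcal/mol.
Et at 120° (eclipsed): F(0°)/H(0°) eclipsed 1.1; Ph(120°)/Et(120°) eclipsed 3.7; H(240°)/H(240°) eclipsed 1.1 → 5.9 kcal/mol.
Et at 180° (staggered): Ph(120°)/Et(180°) gauche 1.3 → 1.3 kcal/mol.
Et at 240° (eclipsed): F(0°)/H(0°) eclipsed 1.1; Ph(120°)/H(120°) eclipsed 2.0; H(240°)/Et(240°) eclipsed 1.7 → 4.8 kcal/mol.
Et at 300° (staggered): F(0°)/Et(300°) gauche 0.7 → 0.7 kcal/mol.
Max at 120° (5.9 kcal/mol), min at 300° (0.7 kcal/mol); barrier = 5.2 kcal/mol.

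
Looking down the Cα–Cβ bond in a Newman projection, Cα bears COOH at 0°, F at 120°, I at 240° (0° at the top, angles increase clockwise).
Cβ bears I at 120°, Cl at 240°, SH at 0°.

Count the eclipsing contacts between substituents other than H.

Non-H eclipsing pairs: COOH(0°)/SH(0°); F(120°)/I(120°); I(240°)/Cl(240°) — 3 interactions.

3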